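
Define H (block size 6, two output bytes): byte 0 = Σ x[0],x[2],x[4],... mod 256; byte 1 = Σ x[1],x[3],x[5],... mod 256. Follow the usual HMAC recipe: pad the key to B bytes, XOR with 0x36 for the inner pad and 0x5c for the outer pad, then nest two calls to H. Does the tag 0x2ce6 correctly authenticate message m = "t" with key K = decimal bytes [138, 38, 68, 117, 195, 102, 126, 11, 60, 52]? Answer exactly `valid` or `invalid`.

invalid

Key decimal bytes [138, 38, 68, 117, 195, 102, 126, 11, 60, 52] = 8a 26 44 75 c3 66 7e 0b 3c 34 is 10 bytes > B = 6, so hash it first: H(key) = 4b 40, then zero-pad to 6 bytes: K' = 4b 40 00 00 00 00.
K' ⊕ ipad = 7d 76 36 36 36 36; K' ⊕ opad = 17 1c 5c 5c 5c 5c.
Inner hash: even-index sum = 349 mod 256 = 93; odd-index sum = 226 mod 256 = 226 → 5d e2.
Outer hash (recomputed tag): even-index sum = 300 mod 256 = 44; odd-index sum = 438 mod 256 = 182 → 2c b6.
Recomputed tag = 2cb6; claimed = 2ce6 → mismatch.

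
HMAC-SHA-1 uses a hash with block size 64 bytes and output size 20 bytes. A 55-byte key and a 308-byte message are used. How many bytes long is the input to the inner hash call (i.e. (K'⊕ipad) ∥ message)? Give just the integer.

Key is 55 ≤ 64 bytes, zero-padded: |K'| = 64.
Inner input = (K'⊕ipad) ∥ m → 64 + 308 = 372 bytes.

372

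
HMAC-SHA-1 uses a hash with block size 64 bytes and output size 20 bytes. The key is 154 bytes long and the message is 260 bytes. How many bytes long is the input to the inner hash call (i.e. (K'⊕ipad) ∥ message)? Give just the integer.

324

Key is 154 > 64 bytes, so it is hashed to 20 bytes then zero-padded to 64: |K'| = 64.
Inner input = (K'⊕ipad) ∥ m → 64 + 260 = 324 bytes.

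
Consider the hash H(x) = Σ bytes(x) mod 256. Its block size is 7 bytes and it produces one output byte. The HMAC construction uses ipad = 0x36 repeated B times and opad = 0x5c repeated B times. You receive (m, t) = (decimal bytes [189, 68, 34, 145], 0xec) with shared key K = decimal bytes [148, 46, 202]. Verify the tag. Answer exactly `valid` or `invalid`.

Key decimal bytes [148, 46, 202] = 94 2e ca is 3 bytes ≤ B = 7; zero-pad to 7 bytes: K' = 94 2e ca 00 00 00 00.
K' ⊕ ipad = a2 18 fc 36 36 36 36; K' ⊕ opad = c8 72 96 5c 5c 5c 5c.
Inner hash: sum = 162+24+252+54+54+54+54+189+68+34+145 = 1090; mod 256 = 66 → 42.
Outer hash (recomputed tag): sum = 200+114+150+92+92+92+92+66 = 898; mod 256 = 130 → 82.
Recomputed tag = 82; claimed = ec → mismatch.

invalid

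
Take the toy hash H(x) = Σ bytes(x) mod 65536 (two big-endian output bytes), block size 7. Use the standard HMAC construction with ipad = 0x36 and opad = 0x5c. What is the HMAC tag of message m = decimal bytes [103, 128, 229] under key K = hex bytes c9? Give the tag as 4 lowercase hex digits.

02d0

Key hex bytes c9 is 1 byte ≤ B = 7; zero-pad to 7 bytes: K' = c9 00 00 00 00 00 00.
K' ⊕ ipad = ff 36 36 36 36 36 36.  K' ⊕ opad = 95 5c 5c 5c 5c 5c 5c.
Inner input = (K'⊕ipad) ∥ m = ff 36 36 36 36 36 36 ∥ 67 80 e5.
Inner hash: sum = 255+54+54+54+54+54+54+103+128+229 = 1039 → 04 0f.
Outer input = (K'⊕opad) ∥ inner = 95 5c 5c 5c 5c 5c 5c ∥ 04 0f.
Outer hash (tag): sum = 149+92+92+92+92+92+92+4+15 = 720 → 02 d0.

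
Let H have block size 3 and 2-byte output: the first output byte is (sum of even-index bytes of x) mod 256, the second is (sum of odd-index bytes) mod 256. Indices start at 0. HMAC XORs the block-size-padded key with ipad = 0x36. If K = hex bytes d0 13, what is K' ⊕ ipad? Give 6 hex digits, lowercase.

e62536

Key hex bytes d0 13 is 2 bytes ≤ B = 3; zero-pad to 3 bytes: K' = d0 13 00.
XOR each byte with 0x36: d0⊕36=e6, 13⊕36=25, 00⊕36=36.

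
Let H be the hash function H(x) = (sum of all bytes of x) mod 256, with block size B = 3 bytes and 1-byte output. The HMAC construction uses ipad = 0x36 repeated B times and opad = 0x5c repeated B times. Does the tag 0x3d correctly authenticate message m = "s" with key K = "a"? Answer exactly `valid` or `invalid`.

invalid

Key "a" = 61 is 1 byte ≤ B = 3; zero-pad to 3 bytes: K' = 61 00 00.
K' ⊕ ipad = 57 36 36; K' ⊕ opad = 3d 5c 5c.
Inner hash: sum = 87+54+54+115 = 310; mod 256 = 54 → 36.
Outer hash (recomputed tag): sum = 61+92+92+54 = 299; mod 256 = 43 → 2b.
Recomputed tag = 2b; claimed = 3d → mismatch.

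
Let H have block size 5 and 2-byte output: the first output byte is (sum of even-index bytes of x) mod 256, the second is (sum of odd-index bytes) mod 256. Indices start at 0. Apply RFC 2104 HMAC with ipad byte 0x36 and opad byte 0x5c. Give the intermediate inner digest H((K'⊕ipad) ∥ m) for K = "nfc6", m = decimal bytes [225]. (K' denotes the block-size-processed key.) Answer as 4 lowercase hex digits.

e331

Key "nfc6" = 6e 66 63 36 is 4 bytes ≤ B = 5; zero-pad to 5 bytes: K' = 6e 66 63 36 00.
K' ⊕ ipad = 58 50 55 00 36.
Inner input = 58 50 55 00 36 ∥ e1.
Inner hash: even-index sum = 227 mod 256 = 227; odd-index sum = 305 mod 256 = 49 → e3 31.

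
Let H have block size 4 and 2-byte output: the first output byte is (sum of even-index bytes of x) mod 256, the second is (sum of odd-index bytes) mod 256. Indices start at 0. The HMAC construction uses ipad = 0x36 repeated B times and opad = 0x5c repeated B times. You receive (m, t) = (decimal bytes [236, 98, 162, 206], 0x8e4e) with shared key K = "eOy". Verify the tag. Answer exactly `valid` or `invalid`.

Key "eOy" = 65 4f 79 is 3 bytes ≤ B = 4; zero-pad to 4 bytes: K' = 65 4f 79 00.
K' ⊕ ipad = 53 79 4f 36; K' ⊕ opad = 39 13 25 5c.
Inner hash: even-index sum = 560 mod 256 = 48; odd-index sum = 479 mod 256 = 223 → 30 df.
Outer hash (recomputed tag): even-index sum = 142 mod 256 = 142; odd-index sum = 334 mod 256 = 78 → 8e 4e.
Recomputed tag = 8e4e; claimed = 8e4e → match.

valid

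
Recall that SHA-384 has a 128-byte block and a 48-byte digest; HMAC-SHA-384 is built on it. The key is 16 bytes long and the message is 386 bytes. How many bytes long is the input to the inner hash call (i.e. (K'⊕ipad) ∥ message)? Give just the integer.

Key is 16 ≤ 128 bytes, zero-padded: |K'| = 128.
Inner input = (K'⊕ipad) ∥ m → 128 + 386 = 514 bytes.

514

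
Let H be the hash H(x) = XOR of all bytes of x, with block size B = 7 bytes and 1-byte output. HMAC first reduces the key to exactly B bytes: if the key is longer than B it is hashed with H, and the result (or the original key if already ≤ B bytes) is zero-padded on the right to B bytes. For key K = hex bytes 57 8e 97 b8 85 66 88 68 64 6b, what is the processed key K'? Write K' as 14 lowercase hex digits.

|K| = 10 > B = 7, so first hash the key.
H(K): XOR 57⊕8e⊕97⊕b8⊕85⊕66⊕88⊕68⊕64⊕6b = fa.
Zero-pad H(K) = fa to 7 bytes: K' = fa 00 00 00 00 00 00.

fa000000000000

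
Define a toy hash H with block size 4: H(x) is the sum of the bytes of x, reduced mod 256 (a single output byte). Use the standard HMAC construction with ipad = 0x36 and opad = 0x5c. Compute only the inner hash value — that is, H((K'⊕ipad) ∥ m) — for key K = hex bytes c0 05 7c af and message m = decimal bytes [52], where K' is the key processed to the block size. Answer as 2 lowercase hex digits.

Key hex bytes c0 05 7c af is exactly B = 4 bytes: K' = c0 05 7c af.
K' ⊕ ipad = f6 33 4a 99.
Inner input = f6 33 4a 99 ∥ 34.
Inner hash: sum = 246+51+74+153+52 = 576; mod 256 = 64 → 40.

40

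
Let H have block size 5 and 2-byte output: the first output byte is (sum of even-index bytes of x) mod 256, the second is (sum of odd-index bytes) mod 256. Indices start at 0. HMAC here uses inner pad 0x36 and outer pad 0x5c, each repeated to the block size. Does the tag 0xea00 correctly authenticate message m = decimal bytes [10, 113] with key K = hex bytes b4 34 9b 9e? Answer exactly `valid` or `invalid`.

Key hex bytes b4 34 9b 9e is 4 bytes ≤ B = 5; zero-pad to 5 bytes: K' = b4 34 9b 9e 00.
K' ⊕ ipad = 82 02 ad a8 36; K' ⊕ opad = e8 68 c7 c2 5c.
Inner hash: even-index sum = 470 mod 256 = 214; odd-index sum = 180 mod 256 = 180 → d6 b4.
Outer hash (recomputed tag): even-index sum = 703 mod 256 = 191; odd-index sum = 512 mod 256 = 0 → bf 00.
Recomputed tag = bf00; claimed = ea00 → mismatch.

invalid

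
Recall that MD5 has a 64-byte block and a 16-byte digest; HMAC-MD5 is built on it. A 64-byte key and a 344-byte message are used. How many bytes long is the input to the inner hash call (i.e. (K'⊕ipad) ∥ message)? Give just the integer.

Key is 64 ≤ 64 bytes, zero-padded: |K'| = 64.
Inner input = (K'⊕ipad) ∥ m → 64 + 344 = 408 bytes.

408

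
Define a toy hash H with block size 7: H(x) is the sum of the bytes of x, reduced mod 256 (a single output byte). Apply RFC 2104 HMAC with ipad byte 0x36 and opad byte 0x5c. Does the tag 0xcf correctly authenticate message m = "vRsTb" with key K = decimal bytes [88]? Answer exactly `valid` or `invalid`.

valid

Key decimal bytes [88] = 58 is 1 byte ≤ B = 7; zero-pad to 7 bytes: K' = 58 00 00 00 00 00 00.
K' ⊕ ipad = 6e 36 36 36 36 36 36; K' ⊕ opad = 04 5c 5c 5c 5c 5c 5c.
Inner hash: sum = 110+54+54+54+54+54+54+118+82+115+84+98 = 931; mod 256 = 163 → a3.
Outer hash (recomputed tag): sum = 4+92+92+92+92+92+92+163 = 719; mod 256 = 207 → cf.
Recomputed tag = cf; claimed = cf → match.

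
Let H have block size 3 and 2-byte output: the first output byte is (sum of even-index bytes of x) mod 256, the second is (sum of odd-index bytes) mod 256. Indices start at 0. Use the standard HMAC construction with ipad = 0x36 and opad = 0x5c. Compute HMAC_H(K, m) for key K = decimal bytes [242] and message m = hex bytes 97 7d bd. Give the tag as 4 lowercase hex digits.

Key decimal bytes [242] = f2 is 1 byte ≤ B = 3; zero-pad to 3 bytes: K' = f2 00 00.
K' ⊕ ipad = c4 36 36.  K' ⊕ opad = ae 5c 5c.
Inner input = (K'⊕ipad) ∥ m = c4 36 36 ∥ 97 7d bd.
Inner hash: even-index sum = 375 mod 256 = 119; odd-index sum = 394 mod 256 = 138 → 77 8a.
Outer input = (K'⊕opad) ∥ inner = ae 5c 5c ∥ 77 8a.
Outer hash (tag): even-index sum = 404 mod 256 = 148; odd-index sum = 211 mod 256 = 211 → 94 d3.

94d3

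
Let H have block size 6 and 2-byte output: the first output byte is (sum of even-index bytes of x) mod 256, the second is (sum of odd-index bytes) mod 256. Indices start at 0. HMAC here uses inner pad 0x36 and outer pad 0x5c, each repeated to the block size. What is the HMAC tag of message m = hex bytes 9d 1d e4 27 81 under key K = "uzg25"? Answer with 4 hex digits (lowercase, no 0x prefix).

Key "uzg25" = 75 7a 67 32 35 is 5 bytes ≤ B = 6; zero-pad to 6 bytes: K' = 75 7a 67 32 35 00.
K' ⊕ ipad = 43 4c 51 04 03 36.  K' ⊕ opad = 29 26 3b 6e 69 5c.
Inner input = (K'⊕ipad) ∥ m = 43 4c 51 04 03 36 ∥ 9d 1d e4 27 81.
Inner hash: even-index sum = 665 mod 256 = 153; odd-index sum = 202 mod 256 = 202 → 99 ca.
Outer input = (K'⊕opad) ∥ inner = 29 26 3b 6e 69 5c ∥ 99 ca.
Outer hash (tag): even-index sum = 358 mod 256 = 102; odd-index sum = 442 mod 256 = 186 → 66 ba.

66ba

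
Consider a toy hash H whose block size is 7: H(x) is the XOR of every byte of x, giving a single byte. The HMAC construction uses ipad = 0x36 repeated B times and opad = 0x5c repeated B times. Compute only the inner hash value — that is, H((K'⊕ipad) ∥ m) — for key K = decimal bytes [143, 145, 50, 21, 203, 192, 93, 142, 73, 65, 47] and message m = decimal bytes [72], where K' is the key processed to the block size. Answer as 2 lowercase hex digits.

b8

Key decimal bytes [143, 145, 50, 21, 203, 192, 93, 142, 73, 65, 47] = 8f 91 32 15 cb c0 5d 8e 49 41 2f is 11 bytes > B = 7, so hash it first: H(key) = c6, then zero-pad to 7 bytes: K' = c6 00 00 00 00 00 00.
K' ⊕ ipad = f0 36 36 36 36 36 36.
Inner input = f0 36 36 36 36 36 36 ∥ 48.
Inner hash: XOR f0⊕36⊕36⊕36⊕36⊕36⊕36⊕48 = b8.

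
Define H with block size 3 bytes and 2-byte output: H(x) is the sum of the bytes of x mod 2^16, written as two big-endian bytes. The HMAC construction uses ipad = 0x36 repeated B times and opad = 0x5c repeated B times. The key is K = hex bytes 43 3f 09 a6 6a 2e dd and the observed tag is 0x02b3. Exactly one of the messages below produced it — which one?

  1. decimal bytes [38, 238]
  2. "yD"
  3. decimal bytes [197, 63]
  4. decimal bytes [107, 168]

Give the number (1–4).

3

Key hex bytes 43 3f 09 a6 6a 2e dd is 7 bytes > B = 3, so hash it first: H(key) = 02 a6, then zero-pad to 3 bytes: K' = 02 a6 00.
K' ⊕ ipad = 34 90 36; K' ⊕ opad = 5e fa 5c.
m1: inner = H(34 90 36 26 ee) = 02 0e; tag = H(5e fa 5c 02 0e) = 01c4
m2: inner = H(34 90 36 79 44) = 01 b7; tag = H(5e fa 5c 01 b7) = 026c
m3: inner = H(34 90 36 c5 3f) = 01 fe; tag = H(5e fa 5c 01 fe) = 02b3 ← matches
m4: inner = H(34 90 36 6b a8) = 02 0d; tag = H(5e fa 5c 02 0d) = 01c3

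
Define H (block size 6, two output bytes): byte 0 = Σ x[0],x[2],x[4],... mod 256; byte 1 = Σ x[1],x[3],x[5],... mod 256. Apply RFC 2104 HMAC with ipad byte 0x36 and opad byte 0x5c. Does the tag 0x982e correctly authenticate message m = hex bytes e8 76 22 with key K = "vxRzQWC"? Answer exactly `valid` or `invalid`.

valid

Key "vxRzQWC" = 76 78 52 7a 51 57 43 is 7 bytes > B = 6, so hash it first: H(key) = 5c 49, then zero-pad to 6 bytes: K' = 5c 49 00 00 00 00.
K' ⊕ ipad = 6a 7f 36 36 36 36; K' ⊕ opad = 00 15 5c 5c 5c 5c.
Inner hash: even-index sum = 480 mod 256 = 224; odd-index sum = 353 mod 256 = 97 → e0 61.
Outer hash (recomputed tag): even-index sum = 408 mod 256 = 152; odd-index sum = 302 mod 256 = 46 → 98 2e.
Recomputed tag = 982e; claimed = 982e → match.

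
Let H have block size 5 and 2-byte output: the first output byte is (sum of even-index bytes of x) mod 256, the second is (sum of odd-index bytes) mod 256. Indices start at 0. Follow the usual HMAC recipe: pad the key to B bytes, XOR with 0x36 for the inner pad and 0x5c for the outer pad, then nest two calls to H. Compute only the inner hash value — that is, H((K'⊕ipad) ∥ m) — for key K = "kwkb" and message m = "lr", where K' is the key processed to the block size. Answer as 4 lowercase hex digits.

Key "kwkb" = 6b 77 6b 62 is 4 bytes ≤ B = 5; zero-pad to 5 bytes: K' = 6b 77 6b 62 00.
K' ⊕ ipad = 5d 41 5d 54 36.
Inner input = 5d 41 5d 54 36 ∥ 6c 72.
Inner hash: even-index sum = 354 mod 256 = 98; odd-index sum = 257 mod 256 = 1 → 62 01.

6201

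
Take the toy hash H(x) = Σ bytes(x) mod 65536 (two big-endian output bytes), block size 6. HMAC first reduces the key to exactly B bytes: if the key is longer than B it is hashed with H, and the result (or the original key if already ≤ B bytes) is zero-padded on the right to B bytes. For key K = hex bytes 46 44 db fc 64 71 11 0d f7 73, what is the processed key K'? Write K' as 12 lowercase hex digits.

|K| = 10 > B = 6, so first hash the key.
H(K): sum = 70+68+219+252+100+113+17+13+247+115 = 1214 → 04 be.
Zero-pad H(K) = 04 be to 6 bytes: K' = 04 be 00 00 00 00.

04be00000000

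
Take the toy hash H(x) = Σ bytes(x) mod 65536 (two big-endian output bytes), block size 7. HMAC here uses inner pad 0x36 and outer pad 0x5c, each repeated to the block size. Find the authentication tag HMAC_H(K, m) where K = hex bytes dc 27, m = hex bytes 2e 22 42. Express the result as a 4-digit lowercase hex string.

Key hex bytes dc 27 is 2 bytes ≤ B = 7; zero-pad to 7 bytes: K' = dc 27 00 00 00 00 00.
K' ⊕ ipad = ea 11 36 36 36 36 36.  K' ⊕ opad = 80 7b 5c 5c 5c 5c 5c.
Inner input = (K'⊕ipad) ∥ m = ea 11 36 36 36 36 36 ∥ 2e 22 42.
Inner hash: sum = 234+17+54+54+54+54+54+46+34+66 = 667 → 02 9b.
Outer input = (K'⊕opad) ∥ inner = 80 7b 5c 5c 5c 5c 5c ∥ 02 9b.
Outer hash (tag): sum = 128+123+92+92+92+92+92+2+155 = 868 → 03 64.

0364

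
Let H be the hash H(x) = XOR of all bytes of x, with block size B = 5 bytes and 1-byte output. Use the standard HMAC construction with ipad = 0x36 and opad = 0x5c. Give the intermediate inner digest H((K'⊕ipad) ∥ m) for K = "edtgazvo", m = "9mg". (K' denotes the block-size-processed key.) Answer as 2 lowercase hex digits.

15

Key "edtgazvo" = 65 64 74 67 61 7a 76 6f is 8 bytes > B = 5, so hash it first: H(key) = 10, then zero-pad to 5 bytes: K' = 10 00 00 00 00.
K' ⊕ ipad = 26 36 36 36 36.
Inner input = 26 36 36 36 36 ∥ 39 6d 67.
Inner hash: XOR 26⊕36⊕36⊕36⊕36⊕39⊕6d⊕67 = 15.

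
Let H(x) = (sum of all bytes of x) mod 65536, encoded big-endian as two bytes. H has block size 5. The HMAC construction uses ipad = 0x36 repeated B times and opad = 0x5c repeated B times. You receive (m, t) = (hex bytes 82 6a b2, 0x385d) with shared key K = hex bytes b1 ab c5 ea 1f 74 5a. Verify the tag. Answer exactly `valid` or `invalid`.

Key hex bytes b1 ab c5 ea 1f 74 5a is 7 bytes > B = 5, so hash it first: H(key) = 03 f8, then zero-pad to 5 bytes: K' = 03 f8 00 00 00.
K' ⊕ ipad = 35 ce 36 36 36; K' ⊕ opad = 5f a4 5c 5c 5c.
Inner hash: sum = 53+206+54+54+54+130+106+178 = 835 → 03 43.
Outer hash (recomputed tag): sum = 95+164+92+92+92+3+67 = 605 → 02 5d.
Recomputed tag = 025d; claimed = 385d → mismatch.

invalid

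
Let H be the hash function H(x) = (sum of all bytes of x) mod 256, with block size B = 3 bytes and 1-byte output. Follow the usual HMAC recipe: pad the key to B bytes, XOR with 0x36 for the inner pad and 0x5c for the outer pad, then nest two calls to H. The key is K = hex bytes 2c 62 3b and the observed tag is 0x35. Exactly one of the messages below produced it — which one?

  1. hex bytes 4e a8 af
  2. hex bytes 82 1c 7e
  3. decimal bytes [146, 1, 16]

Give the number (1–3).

Key hex bytes 2c 62 3b is exactly B = 3 bytes: K' = 2c 62 3b.
K' ⊕ ipad = 1a 54 0d; K' ⊕ opad = 70 3e 67.
m1: inner = H(1a 54 0d 4e a8 af) = 20; tag = H(70 3e 67 20) = 35 ← matches
m2: inner = H(1a 54 0d 82 1c 7e) = 97; tag = H(70 3e 67 97) = ac
m3: inner = H(1a 54 0d 92 01 10) = 1e; tag = H(70 3e 67 1e) = 33

1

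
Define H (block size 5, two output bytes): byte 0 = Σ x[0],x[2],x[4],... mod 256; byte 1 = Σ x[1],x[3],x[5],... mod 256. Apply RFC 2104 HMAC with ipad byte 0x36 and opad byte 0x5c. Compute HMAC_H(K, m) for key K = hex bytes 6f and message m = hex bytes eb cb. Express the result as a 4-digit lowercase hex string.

Key hex bytes 6f is 1 byte ≤ B = 5; zero-pad to 5 bytes: K' = 6f 00 00 00 00.
K' ⊕ ipad = 59 36 36 36 36.  K' ⊕ opad = 33 5c 5c 5c 5c.
Inner input = (K'⊕ipad) ∥ m = 59 36 36 36 36 ∥ eb cb.
Inner hash: even-index sum = 400 mod 256 = 144; odd-index sum = 343 mod 256 = 87 → 90 57.
Outer input = (K'⊕opad) ∥ inner = 33 5c 5c 5c 5c ∥ 90 57.
Outer hash (tag): even-index sum = 322 mod 256 = 66; odd-index sum = 328 mod 256 = 72 → 42 48.

4248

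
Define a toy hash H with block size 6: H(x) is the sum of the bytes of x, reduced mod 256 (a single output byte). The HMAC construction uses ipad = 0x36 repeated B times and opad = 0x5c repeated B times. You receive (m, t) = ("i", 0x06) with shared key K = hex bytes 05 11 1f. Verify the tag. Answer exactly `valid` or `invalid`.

invalid

Key hex bytes 05 11 1f is 3 bytes ≤ B = 6; zero-pad to 6 bytes: K' = 05 11 1f 00 00 00.
K' ⊕ ipad = 33 27 29 36 36 36; K' ⊕ opad = 59 4d 43 5c 5c 5c.
Inner hash: sum = 51+39+41+54+54+54+105 = 398; mod 256 = 142 → 8e.
Outer hash (recomputed tag): sum = 89+77+67+92+92+92+142 = 651; mod 256 = 139 → 8b.
Recomputed tag = 8b; claimed = 06 → mismatch.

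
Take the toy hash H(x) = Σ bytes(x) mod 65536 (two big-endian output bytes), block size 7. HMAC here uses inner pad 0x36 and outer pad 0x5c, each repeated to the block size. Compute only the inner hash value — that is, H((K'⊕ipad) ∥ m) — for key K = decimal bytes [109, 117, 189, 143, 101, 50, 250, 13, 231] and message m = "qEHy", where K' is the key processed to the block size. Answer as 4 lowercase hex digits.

Key decimal bytes [109, 117, 189, 143, 101, 50, 250, 13, 231] = 6d 75 bd 8f 65 32 fa 0d e7 is 9 bytes > B = 7, so hash it first: H(key) = 04 b3, then zero-pad to 7 bytes: K' = 04 b3 00 00 00 00 00.
K' ⊕ ipad = 32 85 36 36 36 36 36.
Inner input = 32 85 36 36 36 36 36 ∥ 71 45 48 79.
Inner hash: sum = 50+133+54+54+54+54+54+113+69+72+121 = 828 → 03 3c.

033c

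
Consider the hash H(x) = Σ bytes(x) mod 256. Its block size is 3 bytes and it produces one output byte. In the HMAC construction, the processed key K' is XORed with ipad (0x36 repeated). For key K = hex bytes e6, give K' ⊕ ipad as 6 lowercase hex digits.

d03636

Key hex bytes e6 is 1 byte ≤ B = 3; zero-pad to 3 bytes: K' = e6 00 00.
XOR each byte with 0x36: e6⊕36=d0, 00⊕36=36, 00⊕36=36.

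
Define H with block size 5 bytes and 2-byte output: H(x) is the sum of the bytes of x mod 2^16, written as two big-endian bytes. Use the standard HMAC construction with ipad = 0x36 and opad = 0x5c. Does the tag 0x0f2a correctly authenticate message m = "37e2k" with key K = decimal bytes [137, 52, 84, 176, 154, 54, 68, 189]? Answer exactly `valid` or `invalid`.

Key decimal bytes [137, 52, 84, 176, 154, 54, 68, 189] = 89 34 54 b0 9a 36 44 bd is 8 bytes > B = 5, so hash it first: H(key) = 03 92, then zero-pad to 5 bytes: K' = 03 92 00 00 00.
K' ⊕ ipad = 35 a4 36 36 36; K' ⊕ opad = 5f ce 5c 5c 5c.
Inner hash: sum = 53+164+54+54+54+51+55+101+50+107 = 743 → 02 e7.
Outer hash (recomputed tag): sum = 95+206+92+92+92+2+231 = 810 → 03 2a.
Recomputed tag = 032a; claimed = 0f2a → mismatch.

invalid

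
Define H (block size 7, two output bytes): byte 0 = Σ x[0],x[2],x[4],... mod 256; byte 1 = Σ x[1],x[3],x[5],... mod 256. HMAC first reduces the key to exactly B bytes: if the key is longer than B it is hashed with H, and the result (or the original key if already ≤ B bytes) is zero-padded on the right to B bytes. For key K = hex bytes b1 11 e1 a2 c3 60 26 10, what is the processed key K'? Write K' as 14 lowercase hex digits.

|K| = 8 > B = 7, so first hash the key.
H(K): even-index sum = 635 mod 256 = 123; odd-index sum = 291 mod 256 = 35 → 7b 23.
Zero-pad H(K) = 7b 23 to 7 bytes: K' = 7b 23 00 00 00 00 00.

7b230000000000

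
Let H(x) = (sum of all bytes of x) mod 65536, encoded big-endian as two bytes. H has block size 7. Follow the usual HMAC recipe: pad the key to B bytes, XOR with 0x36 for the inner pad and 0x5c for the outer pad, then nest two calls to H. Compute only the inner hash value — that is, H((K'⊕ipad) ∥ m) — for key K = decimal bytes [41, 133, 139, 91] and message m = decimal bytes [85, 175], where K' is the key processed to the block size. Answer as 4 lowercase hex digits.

03a2

Key decimal bytes [41, 133, 139, 91] = 29 85 8b 5b is 4 bytes ≤ B = 7; zero-pad to 7 bytes: K' = 29 85 8b 5b 00 00 00.
K' ⊕ ipad = 1f b3 bd 6d 36 36 36.
Inner input = 1f b3 bd 6d 36 36 36 ∥ 55 af.
Inner hash: sum = 31+179+189+109+54+54+54+85+175 = 930 → 03 a2.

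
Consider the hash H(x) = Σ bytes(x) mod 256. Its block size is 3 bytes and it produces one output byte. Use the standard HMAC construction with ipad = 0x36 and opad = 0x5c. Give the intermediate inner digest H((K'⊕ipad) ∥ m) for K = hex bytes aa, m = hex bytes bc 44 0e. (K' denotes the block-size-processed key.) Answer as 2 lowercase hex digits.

16

Key hex bytes aa is 1 byte ≤ B = 3; zero-pad to 3 bytes: K' = aa 00 00.
K' ⊕ ipad = 9c 36 36.
Inner input = 9c 36 36 ∥ bc 44 0e.
Inner hash: sum = 156+54+54+188+68+14 = 534; mod 256 = 22 → 16.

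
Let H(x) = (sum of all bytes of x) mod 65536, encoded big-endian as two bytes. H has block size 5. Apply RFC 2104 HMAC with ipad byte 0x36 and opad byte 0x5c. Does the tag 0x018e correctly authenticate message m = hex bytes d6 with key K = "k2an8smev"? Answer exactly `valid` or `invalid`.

valid

Key "k2an8smev" = 6b 32 61 6e 38 73 6d 65 76 is 9 bytes > B = 5, so hash it first: H(key) = 03 5f, then zero-pad to 5 bytes: K' = 03 5f 00 00 00.
K' ⊕ ipad = 35 69 36 36 36; K' ⊕ opad = 5f 03 5c 5c 5c.
Inner hash: sum = 53+105+54+54+54+214 = 534 → 02 16.
Outer hash (recomputed tag): sum = 95+3+92+92+92+2+22 = 398 → 01 8e.
Recomputed tag = 018e; claimed = 018e → match.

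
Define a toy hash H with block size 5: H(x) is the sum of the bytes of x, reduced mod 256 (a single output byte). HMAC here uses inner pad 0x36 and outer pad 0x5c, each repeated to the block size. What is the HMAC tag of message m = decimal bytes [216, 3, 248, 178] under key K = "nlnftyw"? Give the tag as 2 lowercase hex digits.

Key "nlnftyw" = 6e 6c 6e 66 74 79 77 is 7 bytes > B = 5, so hash it first: H(key) = 12, then zero-pad to 5 bytes: K' = 12 00 00 00 00.
K' ⊕ ipad = 24 36 36 36 36.  K' ⊕ opad = 4e 5c 5c 5c 5c.
Inner input = (K'⊕ipad) ∥ m = 24 36 36 36 36 ∥ d8 03 f8 b2.
Inner hash: sum = 36+54+54+54+54+216+3+248+178 = 897; mod 256 = 129 → 81.
Outer input = (K'⊕opad) ∥ inner = 4e 5c 5c 5c 5c ∥ 81.
Outer hash (tag): sum = 78+92+92+92+92+129 = 575; mod 256 = 63 → 3f.

3f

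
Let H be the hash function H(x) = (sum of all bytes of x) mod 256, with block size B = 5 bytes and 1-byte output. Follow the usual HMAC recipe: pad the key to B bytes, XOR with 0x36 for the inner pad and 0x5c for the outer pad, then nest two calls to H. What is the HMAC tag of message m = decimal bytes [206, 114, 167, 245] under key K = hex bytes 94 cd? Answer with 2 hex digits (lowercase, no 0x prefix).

Key hex bytes 94 cd is 2 bytes ≤ B = 5; zero-pad to 5 bytes: K' = 94 cd 00 00 00.
K' ⊕ ipad = a2 fb 36 36 36.  K' ⊕ opad = c8 91 5c 5c 5c.
Inner input = (K'⊕ipad) ∥ m = a2 fb 36 36 36 ∥ ce 72 a7 f5.
Inner hash: sum = 162+251+54+54+54+206+114+167+245 = 1307; mod 256 = 27 → 1b.
Outer input = (K'⊕opad) ∥ inner = c8 91 5c 5c 5c ∥ 1b.
Outer hash (tag): sum = 200+145+92+92+92+27 = 648; mod 256 = 136 → 88.

88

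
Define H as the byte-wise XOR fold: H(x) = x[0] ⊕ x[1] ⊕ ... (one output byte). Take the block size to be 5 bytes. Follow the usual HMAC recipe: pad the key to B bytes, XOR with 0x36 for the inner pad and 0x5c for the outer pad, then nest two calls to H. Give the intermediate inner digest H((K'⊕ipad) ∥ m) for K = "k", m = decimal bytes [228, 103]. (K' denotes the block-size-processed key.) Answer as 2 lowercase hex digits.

Key "k" = 6b is 1 byte ≤ B = 5; zero-pad to 5 bytes: K' = 6b 00 00 00 00.
K' ⊕ ipad = 5d 36 36 36 36.
Inner input = 5d 36 36 36 36 ∥ e4 67.
Inner hash: XOR 5d⊕36⊕36⊕36⊕36⊕e4⊕67 = de.

de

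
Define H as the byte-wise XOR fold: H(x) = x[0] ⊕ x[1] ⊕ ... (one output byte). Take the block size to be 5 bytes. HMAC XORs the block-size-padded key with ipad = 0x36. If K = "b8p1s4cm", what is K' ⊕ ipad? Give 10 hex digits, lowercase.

Key "b8p1s4cm" = 62 38 70 31 73 34 63 6d is 8 bytes > B = 5, so hash it first: H(key) = 52, then zero-pad to 5 bytes: K' = 52 00 00 00 00.
XOR each byte with 0x36: 52⊕36=64, 00⊕36=36, 00⊕36=36, 00⊕36=36, 00⊕36=36.

6436363636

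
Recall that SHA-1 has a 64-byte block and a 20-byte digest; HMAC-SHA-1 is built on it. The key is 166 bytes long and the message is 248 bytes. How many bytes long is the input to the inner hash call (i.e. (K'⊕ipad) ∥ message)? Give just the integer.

312

Key is 166 > 64 bytes, so it is hashed to 20 bytes then zero-padded to 64: |K'| = 64.
Inner input = (K'⊕ipad) ∥ m → 64 + 248 = 312 bytes.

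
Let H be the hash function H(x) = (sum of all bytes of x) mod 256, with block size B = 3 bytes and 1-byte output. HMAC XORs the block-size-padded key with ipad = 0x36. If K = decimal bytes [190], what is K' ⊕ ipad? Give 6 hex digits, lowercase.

Key decimal bytes [190] = be is 1 byte ≤ B = 3; zero-pad to 3 bytes: K' = be 00 00.
XOR each byte with 0x36: be⊕36=88, 00⊕36=36, 00⊕36=36.

883636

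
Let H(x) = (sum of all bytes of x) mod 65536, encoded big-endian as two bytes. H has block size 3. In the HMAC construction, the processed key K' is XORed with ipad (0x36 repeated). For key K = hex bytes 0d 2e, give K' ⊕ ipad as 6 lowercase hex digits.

3b1836

Key hex bytes 0d 2e is 2 bytes ≤ B = 3; zero-pad to 3 bytes: K' = 0d 2e 00.
XOR each byte with 0x36: 0d⊕36=3b, 2e⊕36=18, 00⊕36=36.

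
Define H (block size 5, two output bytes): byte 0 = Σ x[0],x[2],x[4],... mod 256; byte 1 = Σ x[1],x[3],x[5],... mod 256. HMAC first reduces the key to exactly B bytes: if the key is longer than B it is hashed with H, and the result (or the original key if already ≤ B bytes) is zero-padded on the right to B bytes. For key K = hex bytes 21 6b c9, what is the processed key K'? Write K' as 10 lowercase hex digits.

Key hex bytes 21 6b c9 is 3 bytes ≤ B = 5; zero-pad to 5 bytes: K' = 21 6b c9 00 00.

216bc90000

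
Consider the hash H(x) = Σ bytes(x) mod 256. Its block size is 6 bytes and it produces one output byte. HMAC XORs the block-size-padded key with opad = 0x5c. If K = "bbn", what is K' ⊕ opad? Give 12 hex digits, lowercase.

Key "bbn" = 62 62 6e is 3 bytes ≤ B = 6; zero-pad to 6 bytes: K' = 62 62 6e 00 00 00.
XOR each byte with 0x5c: 62⊕5c=3e, 62⊕5c=3e, 6e⊕5c=32, 00⊕5c=5c, 00⊕5c=5c, 00⊕5c=5c.

3e3e325c5c5c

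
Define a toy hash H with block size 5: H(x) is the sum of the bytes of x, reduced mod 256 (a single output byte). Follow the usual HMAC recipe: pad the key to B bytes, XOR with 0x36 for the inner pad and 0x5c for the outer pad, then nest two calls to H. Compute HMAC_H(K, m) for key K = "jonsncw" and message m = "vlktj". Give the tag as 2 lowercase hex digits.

Key "jonsncw" = 6a 6f 6e 73 6e 63 77 is 7 bytes > B = 5, so hash it first: H(key) = 02, then zero-pad to 5 bytes: K' = 02 00 00 00 00.
K' ⊕ ipad = 34 36 36 36 36.  K' ⊕ opad = 5e 5c 5c 5c 5c.
Inner input = (K'⊕ipad) ∥ m = 34 36 36 36 36 ∥ 76 6c 6b 74 6a.
Inner hash: sum = 52+54+54+54+54+118+108+107+116+106 = 823; mod 256 = 55 → 37.
Outer input = (K'⊕opad) ∥ inner = 5e 5c 5c 5c 5c ∥ 37.
Outer hash (tag): sum = 94+92+92+92+92+55 = 517; mod 256 = 5 → 05.

05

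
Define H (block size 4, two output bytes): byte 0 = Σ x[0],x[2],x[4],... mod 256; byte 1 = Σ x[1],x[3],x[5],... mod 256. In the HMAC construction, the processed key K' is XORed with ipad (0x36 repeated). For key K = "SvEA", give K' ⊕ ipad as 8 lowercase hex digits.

65407377

Key "SvEA" = 53 76 45 41 is exactly B = 4 bytes: K' = 53 76 45 41.
XOR each byte with 0x36: 53⊕36=65, 76⊕36=40, 45⊕36=73, 41⊕36=77.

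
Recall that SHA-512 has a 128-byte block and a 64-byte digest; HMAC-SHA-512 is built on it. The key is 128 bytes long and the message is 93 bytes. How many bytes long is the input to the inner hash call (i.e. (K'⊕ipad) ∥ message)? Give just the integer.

Key is 128 ≤ 128 bytes, zero-padded: |K'| = 128.
Inner input = (K'⊕ipad) ∥ m → 128 + 93 = 221 bytes.

221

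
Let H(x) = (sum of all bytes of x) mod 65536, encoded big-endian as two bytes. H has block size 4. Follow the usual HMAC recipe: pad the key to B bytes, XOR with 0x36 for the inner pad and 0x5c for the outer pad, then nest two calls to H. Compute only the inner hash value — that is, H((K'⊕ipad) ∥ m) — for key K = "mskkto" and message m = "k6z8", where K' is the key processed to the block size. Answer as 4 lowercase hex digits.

02a2

Key "mskkto" = 6d 73 6b 6b 74 6f is 6 bytes > B = 4, so hash it first: H(key) = 02 99, then zero-pad to 4 bytes: K' = 02 99 00 00.
K' ⊕ ipad = 34 af 36 36.
Inner input = 34 af 36 36 ∥ 6b 36 7a 38.
Inner hash: sum = 52+175+54+54+107+54+122+56 = 674 → 02 a2.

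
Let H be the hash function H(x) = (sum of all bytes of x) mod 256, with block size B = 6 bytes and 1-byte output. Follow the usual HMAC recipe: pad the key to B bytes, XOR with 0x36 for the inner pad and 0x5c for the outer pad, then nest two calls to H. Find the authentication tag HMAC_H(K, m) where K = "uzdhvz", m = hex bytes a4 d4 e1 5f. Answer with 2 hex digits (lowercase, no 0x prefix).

Key "uzdhvz" = 75 7a 64 68 76 7a is exactly B = 6 bytes: K' = 75 7a 64 68 76 7a.
K' ⊕ ipad = 43 4c 52 5e 40 4c.  K' ⊕ opad = 29 26 38 34 2a 26.
Inner input = (K'⊕ipad) ∥ m = 43 4c 52 5e 40 4c ∥ a4 d4 e1 5f.
Inner hash: sum = 67+76+82+94+64+76+164+212+225+95 = 1155; mod 256 = 131 → 83.
Outer input = (K'⊕opad) ∥ inner = 29 26 38 34 2a 26 ∥ 83.
Outer hash (tag): sum = 41+38+56+52+42+38+131 = 398; mod 256 = 142 → 8e.

8e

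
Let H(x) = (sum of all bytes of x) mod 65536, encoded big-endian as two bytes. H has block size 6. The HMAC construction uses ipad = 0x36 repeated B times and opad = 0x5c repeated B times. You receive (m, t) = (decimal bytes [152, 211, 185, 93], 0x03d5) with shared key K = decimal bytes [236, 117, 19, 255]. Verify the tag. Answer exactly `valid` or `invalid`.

Key decimal bytes [236, 117, 19, 255] = ec 75 13 ff is 4 bytes ≤ B = 6; zero-pad to 6 bytes: K' = ec 75 13 ff 00 00.
K' ⊕ ipad = da 43 25 c9 36 36; K' ⊕ opad = b0 29 4f a3 5c 5c.
Inner hash: sum = 218+67+37+201+54+54+152+211+185+93 = 1272 → 04 f8.
Outer hash (recomputed tag): sum = 176+41+79+163+92+92+4+248 = 895 → 03 7f.
Recomputed tag = 037f; claimed = 03d5 → mismatch.

invalid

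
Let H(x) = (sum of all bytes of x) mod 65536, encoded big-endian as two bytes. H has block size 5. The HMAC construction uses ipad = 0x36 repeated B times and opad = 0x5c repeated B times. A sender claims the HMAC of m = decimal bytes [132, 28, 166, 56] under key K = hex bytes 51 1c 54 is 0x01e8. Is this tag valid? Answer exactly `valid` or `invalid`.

invalid

Key hex bytes 51 1c 54 is 3 bytes ≤ B = 5; zero-pad to 5 bytes: K' = 51 1c 54 00 00.
K' ⊕ ipad = 67 2a 62 36 36; K' ⊕ opad = 0d 40 08 5c 5c.
Inner hash: sum = 103+42+98+54+54+132+28+166+56 = 733 → 02 dd.
Outer hash (recomputed tag): sum = 13+64+8+92+92+2+221 = 492 → 01 ec.
Recomputed tag = 01ec; claimed = 01e8 → mismatch.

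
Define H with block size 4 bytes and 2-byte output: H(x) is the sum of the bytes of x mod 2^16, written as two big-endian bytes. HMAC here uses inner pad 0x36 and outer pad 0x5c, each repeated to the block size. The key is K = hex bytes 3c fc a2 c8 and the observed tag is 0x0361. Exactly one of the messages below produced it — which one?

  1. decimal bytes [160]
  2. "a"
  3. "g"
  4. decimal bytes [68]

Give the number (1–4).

3

Key hex bytes 3c fc a2 c8 is exactly B = 4 bytes: K' = 3c fc a2 c8.
K' ⊕ ipad = 0a ca 94 fe; K' ⊕ opad = 60 a0 fe 94.
m1: inner = H(0a ca 94 fe a0) = 03 06; tag = H(60 a0 fe 94 03 06) = 029b
m2: inner = H(0a ca 94 fe 61) = 02 c7; tag = H(60 a0 fe 94 02 c7) = 035b
m3: inner = H(0a ca 94 fe 67) = 02 cd; tag = H(60 a0 fe 94 02 cd) = 0361 ← matches
m4: inner = H(0a ca 94 fe 44) = 02 aa; tag = H(60 a0 fe 94 02 aa) = 033e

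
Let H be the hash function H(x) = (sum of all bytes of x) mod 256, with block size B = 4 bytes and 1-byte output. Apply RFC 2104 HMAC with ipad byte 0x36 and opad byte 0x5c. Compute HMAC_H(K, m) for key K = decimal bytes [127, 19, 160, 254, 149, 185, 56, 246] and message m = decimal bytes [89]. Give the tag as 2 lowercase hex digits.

Key decimal bytes [127, 19, 160, 254, 149, 185, 56, 246] = 7f 13 a0 fe 95 b9 38 f6 is 8 bytes > B = 4, so hash it first: H(key) = ac, then zero-pad to 4 bytes: K' = ac 00 00 00.
K' ⊕ ipad = 9a 36 36 36.  K' ⊕ opad = f0 5c 5c 5c.
Inner input = (K'⊕ipad) ∥ m = 9a 36 36 36 ∥ 59.
Inner hash: sum = 154+54+54+54+89 = 405; mod 256 = 149 → 95.
Outer input = (K'⊕opad) ∥ inner = f0 5c 5c 5c ∥ 95.
Outer hash (tag): sum = 240+92+92+92+149 = 665; mod 256 = 153 → 99.

99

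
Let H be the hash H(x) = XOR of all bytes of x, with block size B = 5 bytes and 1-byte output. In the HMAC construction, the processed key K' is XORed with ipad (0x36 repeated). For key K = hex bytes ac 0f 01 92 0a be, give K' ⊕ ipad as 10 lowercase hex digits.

b236363636

Key hex bytes ac 0f 01 92 0a be is 6 bytes > B = 5, so hash it first: H(key) = 84, then zero-pad to 5 bytes: K' = 84 00 00 00 00.
XOR each byte with 0x36: 84⊕36=b2, 00⊕36=36, 00⊕36=36, 00⊕36=36, 00⊕36=36.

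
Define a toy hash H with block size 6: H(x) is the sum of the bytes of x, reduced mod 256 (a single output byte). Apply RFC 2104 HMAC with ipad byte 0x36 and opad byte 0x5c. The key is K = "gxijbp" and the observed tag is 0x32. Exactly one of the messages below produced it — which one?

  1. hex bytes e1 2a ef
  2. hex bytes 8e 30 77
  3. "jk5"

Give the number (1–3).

Key "gxijbp" = 67 78 69 6a 62 70 is exactly B = 6 bytes: K' = 67 78 69 6a 62 70.
K' ⊕ ipad = 51 4e 5f 5c 54 46; K' ⊕ opad = 3b 24 35 36 3e 2c.
m1: inner = H(51 4e 5f 5c 54 46 e1 2a ef) = ee; tag = H(3b 24 35 36 3e 2c ee) = 22
m2: inner = H(51 4e 5f 5c 54 46 8e 30 77) = 29; tag = H(3b 24 35 36 3e 2c 29) = 5d
m3: inner = H(51 4e 5f 5c 54 46 6a 6b 35) = fe; tag = H(3b 24 35 36 3e 2c fe) = 32 ← matches

3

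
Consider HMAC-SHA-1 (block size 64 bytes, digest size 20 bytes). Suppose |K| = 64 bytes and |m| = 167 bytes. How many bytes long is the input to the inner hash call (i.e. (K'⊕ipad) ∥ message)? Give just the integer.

231

Key is 64 ≤ 64 bytes, zero-padded: |K'| = 64.
Inner input = (K'⊕ipad) ∥ m → 64 + 167 = 231 bytes.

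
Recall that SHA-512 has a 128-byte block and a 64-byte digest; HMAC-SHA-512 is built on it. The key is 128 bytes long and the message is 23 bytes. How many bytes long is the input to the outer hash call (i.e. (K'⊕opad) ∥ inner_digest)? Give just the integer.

Key is 128 ≤ 128 bytes, zero-padded: |K'| = 128.
Outer input = (K'⊕opad) ∥ H(inner) → 128 + 64 = 192 bytes.

192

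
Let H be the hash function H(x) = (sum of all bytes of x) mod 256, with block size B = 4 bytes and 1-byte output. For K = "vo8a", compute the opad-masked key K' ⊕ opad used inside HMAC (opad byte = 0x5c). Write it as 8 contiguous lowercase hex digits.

2a33643d

Key "vo8a" = 76 6f 38 61 is exactly B = 4 bytes: K' = 76 6f 38 61.
XOR each byte with 0x5c: 76⊕5c=2a, 6f⊕5c=33, 38⊕5c=64, 61⊕5c=3d.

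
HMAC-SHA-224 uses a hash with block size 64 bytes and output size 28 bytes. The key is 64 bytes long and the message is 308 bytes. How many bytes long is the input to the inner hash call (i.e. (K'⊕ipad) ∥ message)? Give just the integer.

Key is 64 ≤ 64 bytes, zero-padded: |K'| = 64.
Inner input = (K'⊕ipad) ∥ m → 64 + 308 = 372 bytes.

372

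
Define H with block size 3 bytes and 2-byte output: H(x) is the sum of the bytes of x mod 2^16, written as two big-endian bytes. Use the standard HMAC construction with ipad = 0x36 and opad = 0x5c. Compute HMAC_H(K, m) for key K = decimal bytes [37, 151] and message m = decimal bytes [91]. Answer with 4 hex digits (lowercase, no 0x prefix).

01e6

Key decimal bytes [37, 151] = 25 97 is 2 bytes ≤ B = 3; zero-pad to 3 bytes: K' = 25 97 00.
K' ⊕ ipad = 13 a1 36.  K' ⊕ opad = 79 cb 5c.
Inner input = (K'⊕ipad) ∥ m = 13 a1 36 ∥ 5b.
Inner hash: sum = 19+161+54+91 = 325 → 01 45.
Outer input = (K'⊕opad) ∥ inner = 79 cb 5c ∥ 01 45.
Outer hash (tag): sum = 121+203+92+1+69 = 486 → 01 e6.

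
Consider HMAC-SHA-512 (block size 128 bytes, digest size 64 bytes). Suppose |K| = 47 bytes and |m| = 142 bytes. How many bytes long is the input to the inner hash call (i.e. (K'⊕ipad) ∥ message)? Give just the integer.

270

Key is 47 ≤ 128 bytes, zero-padded: |K'| = 128.
Inner input = (K'⊕ipad) ∥ m → 128 + 142 = 270 bytes.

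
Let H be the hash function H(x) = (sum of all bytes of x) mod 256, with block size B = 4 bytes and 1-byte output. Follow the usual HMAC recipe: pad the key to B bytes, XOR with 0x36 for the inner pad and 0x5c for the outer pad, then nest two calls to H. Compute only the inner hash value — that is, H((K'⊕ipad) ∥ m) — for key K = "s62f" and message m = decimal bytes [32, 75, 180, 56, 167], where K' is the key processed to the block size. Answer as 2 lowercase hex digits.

Key "s62f" = 73 36 32 66 is exactly B = 4 bytes: K' = 73 36 32 66.
K' ⊕ ipad = 45 00 04 50.
Inner input = 45 00 04 50 ∥ 20 4b b4 38 a7.
Inner hash: sum = 69+0+4+80+32+75+180+56+167 = 663; mod 256 = 151 → 97.

97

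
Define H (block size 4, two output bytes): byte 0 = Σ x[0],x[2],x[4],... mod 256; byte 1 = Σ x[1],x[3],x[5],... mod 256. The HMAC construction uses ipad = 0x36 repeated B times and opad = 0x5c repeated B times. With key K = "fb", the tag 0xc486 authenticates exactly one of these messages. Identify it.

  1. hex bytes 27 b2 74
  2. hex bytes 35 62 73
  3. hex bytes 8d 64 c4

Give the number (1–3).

2

Key "fb" = 66 62 is 2 bytes ≤ B = 4; zero-pad to 4 bytes: K' = 66 62 00 00.
K' ⊕ ipad = 50 54 36 36; K' ⊕ opad = 3a 3e 5c 5c.
m1: inner = H(50 54 36 36 27 b2 74) = 21 3c; tag = H(3a 3e 5c 5c 21 3c) = b7d6
m2: inner = H(50 54 36 36 35 62 73) = 2e ec; tag = H(3a 3e 5c 5c 2e ec) = c486 ← matches
m3: inner = H(50 54 36 36 8d 64 c4) = d7 ee; tag = H(3a 3e 5c 5c d7 ee) = 6d88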